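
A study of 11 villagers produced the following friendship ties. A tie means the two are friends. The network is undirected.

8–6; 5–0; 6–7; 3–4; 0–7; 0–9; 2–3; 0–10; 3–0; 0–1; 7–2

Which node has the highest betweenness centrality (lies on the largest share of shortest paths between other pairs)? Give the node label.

Unnormalized betweenness of each node: 0:33, 1:0, 2:3, 3:23/2, 4:0, 5:0, 6:9, 7:37/2, 8:0, 9:0, 10:0.
0 has the largest value, 33, making it the main broker — the node through which the most shortest paths run.

0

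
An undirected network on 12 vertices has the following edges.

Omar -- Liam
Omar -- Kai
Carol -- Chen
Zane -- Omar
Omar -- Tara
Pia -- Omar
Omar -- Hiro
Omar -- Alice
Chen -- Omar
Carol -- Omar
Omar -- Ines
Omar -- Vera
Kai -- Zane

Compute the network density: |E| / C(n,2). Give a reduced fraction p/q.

There are 13 edges and 12 nodes, so the maximum possible is C(12,2) = 66.
Density = 13/66.

13/66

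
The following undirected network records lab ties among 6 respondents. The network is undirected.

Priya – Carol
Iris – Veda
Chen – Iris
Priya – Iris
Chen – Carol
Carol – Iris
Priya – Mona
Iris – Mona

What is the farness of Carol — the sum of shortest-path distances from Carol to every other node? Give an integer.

Distances from Carol: Chen:1, Iris:1, Mona:2, Priya:1, Veda:2.
Sum = 1 + 1 + 2 + 1 + 2 = 7.

7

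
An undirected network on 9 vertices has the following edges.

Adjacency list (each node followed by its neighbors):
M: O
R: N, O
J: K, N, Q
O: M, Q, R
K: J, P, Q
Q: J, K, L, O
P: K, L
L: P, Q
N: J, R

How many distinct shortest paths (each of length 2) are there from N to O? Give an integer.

The shortest distance is 2, and the only length-2 path is N–R–O. So there is exactly 1 shortest path.

1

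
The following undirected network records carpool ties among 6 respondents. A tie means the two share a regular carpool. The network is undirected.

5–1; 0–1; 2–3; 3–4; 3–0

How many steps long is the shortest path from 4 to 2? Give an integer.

2

One shortest route is 4 – 3 – 2, which uses 2 edges, and 4 and 2 are not directly tied, so nothing shorter exists. So d(4,2) = 2.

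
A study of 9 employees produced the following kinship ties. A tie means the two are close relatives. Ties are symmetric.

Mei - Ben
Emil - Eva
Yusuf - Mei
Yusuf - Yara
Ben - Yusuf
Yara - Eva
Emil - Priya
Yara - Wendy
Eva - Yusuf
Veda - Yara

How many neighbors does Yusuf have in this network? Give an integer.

Yusuf is directly tied to Ben, Eva, Mei, and Yara. That is 4 neighbors, so the degree of Yusuf is 4.

4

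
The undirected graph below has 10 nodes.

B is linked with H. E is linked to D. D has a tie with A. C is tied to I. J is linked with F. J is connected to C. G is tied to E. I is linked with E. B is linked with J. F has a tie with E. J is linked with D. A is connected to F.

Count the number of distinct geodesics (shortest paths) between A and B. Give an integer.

The shortest distance is 3. The length-3 paths are: A–D–J–B; A–F–J–B.
That gives 2 distinct shortest paths.

2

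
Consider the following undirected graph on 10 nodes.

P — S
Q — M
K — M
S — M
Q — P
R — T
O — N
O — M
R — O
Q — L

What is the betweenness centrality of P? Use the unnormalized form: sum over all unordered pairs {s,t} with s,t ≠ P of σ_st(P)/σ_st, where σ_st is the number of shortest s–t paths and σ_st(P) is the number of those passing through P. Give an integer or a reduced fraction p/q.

1

Pairs whose geodesics pass through P — L–S: 1/2; Q–S: 1/2.
All other pairs contribute 0.
Summing the contributions gives betweenness(P) = 1.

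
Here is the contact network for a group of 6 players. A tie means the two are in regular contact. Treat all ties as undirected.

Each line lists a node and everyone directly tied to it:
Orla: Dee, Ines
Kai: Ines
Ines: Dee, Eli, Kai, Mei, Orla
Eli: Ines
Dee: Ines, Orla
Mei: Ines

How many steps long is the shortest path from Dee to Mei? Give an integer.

One shortest route is Dee – Ines – Mei, which uses 2 edges, and Dee and Mei are not directly tied, so nothing shorter exists. So d(Dee,Mei) = 2.

2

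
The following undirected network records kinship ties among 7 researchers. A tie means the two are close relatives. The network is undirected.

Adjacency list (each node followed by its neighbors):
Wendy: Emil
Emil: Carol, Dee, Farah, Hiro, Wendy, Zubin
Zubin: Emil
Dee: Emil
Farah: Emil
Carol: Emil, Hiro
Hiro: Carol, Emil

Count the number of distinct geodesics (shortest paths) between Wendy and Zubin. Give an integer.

1

The shortest distance is 2, and the only length-2 path is Wendy–Emil–Zubin. So there is exactly 1 shortest path.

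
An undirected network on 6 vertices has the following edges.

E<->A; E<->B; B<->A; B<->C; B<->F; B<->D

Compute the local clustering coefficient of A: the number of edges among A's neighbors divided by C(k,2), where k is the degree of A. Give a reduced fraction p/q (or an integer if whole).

A's neighbors: B and E (k = 2).
Possible neighbor pairs: C(2,2) = 1. Edges among them: B–E → e = 1.
Clustering(A) = 1/1.

1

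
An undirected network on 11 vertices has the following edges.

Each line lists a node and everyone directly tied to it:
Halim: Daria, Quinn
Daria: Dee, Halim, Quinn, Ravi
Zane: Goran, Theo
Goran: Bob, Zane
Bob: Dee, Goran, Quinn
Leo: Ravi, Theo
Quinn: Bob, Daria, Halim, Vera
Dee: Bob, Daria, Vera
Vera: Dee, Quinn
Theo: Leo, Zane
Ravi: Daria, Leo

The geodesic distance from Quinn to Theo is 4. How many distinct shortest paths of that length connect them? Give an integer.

The shortest distance is 4. The length-4 paths are: Quinn–Bob–Goran–Zane–Theo; Quinn–Daria–Ravi–Leo–Theo.
That gives 2 distinct shortest paths.

2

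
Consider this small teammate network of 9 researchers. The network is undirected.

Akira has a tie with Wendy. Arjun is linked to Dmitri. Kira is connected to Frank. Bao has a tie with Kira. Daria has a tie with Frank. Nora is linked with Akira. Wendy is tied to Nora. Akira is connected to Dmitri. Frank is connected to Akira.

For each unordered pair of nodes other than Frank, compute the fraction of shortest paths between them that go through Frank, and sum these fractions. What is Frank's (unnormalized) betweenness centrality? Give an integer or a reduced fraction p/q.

Pairs whose geodesics pass through Frank — Dmitri–Bao: 1; Dmitri–Daria: 1; Dmitri–Kira: 1; Bao–Wendy: 1; Bao–Akira: 1; Bao–Daria: 1; Bao–Arjun: 1; Bao–Nora: 1; Wendy–Daria: 1; Wendy–Kira: 1; Akira–Daria: 1; Akira–Kira: 1; Daria–Arjun: 1; Daria–Nora: 1 … (+3 more pairs).
All other pairs contribute 0.
Summing the contributions gives betweenness(Frank) = 17.

17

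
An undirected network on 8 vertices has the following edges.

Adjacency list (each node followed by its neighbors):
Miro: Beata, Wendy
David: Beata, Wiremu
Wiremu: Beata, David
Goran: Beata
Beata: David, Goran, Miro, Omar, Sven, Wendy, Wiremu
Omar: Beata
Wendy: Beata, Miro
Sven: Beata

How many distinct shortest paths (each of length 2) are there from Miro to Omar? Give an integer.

1

The shortest distance is 2, and the only length-2 path is Miro–Beata–Omar. So there is exactly 1 shortest path.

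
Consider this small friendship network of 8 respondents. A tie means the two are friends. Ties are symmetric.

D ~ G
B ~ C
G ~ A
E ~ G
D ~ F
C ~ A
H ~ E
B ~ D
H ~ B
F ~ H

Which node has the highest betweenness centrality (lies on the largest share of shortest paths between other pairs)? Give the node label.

Unnormalized betweenness of each node: A:3/2, B:9/2, C:3/2, D:4, E:3/2, F:1/2, G:5, H:7/2.
G has the largest value, 5, making it the main broker — the node through which the most shortest paths run.

G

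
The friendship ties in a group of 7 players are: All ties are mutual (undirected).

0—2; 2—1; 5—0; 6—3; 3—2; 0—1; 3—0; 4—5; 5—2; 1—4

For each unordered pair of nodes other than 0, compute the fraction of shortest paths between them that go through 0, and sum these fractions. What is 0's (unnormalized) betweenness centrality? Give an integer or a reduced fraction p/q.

10/3

Pairs whose geodesics pass through 0 — 5–1: 1/3; 5–3: 1/2; 5–6: 1/2; 1–3: 1/2; 1–6: 1/2; 4–3: 2/4; 4–6: 2/4.
All other pairs contribute 0.
Summing the contributions gives betweenness(0) = 10/3.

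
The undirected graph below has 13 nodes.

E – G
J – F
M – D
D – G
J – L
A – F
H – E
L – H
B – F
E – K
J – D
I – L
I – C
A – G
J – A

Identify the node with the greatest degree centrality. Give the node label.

J

Degrees — A:3, B:1, C:1, D:3, E:3, F:3, G:3, H:2, I:2, J:4, K:1, L:3, M:1.
The maximum is 4, attained only by J.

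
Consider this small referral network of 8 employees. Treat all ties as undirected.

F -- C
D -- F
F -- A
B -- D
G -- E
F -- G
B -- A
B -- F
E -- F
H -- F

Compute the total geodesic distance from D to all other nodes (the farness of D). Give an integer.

12

Distances from D: A:2, B:1, C:2, E:2, F:1, G:2, H:2.
Sum = 2 + 1 + 2 + 2 + 1 + 2 + 2 = 12.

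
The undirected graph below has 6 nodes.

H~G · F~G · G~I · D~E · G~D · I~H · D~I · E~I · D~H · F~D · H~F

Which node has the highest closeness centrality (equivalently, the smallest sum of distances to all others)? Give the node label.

Farness (sum of distances to all others) for each node — D:5, E:8, F:7, G:6, H:6, I:6.
The smallest farness is 5, for D, so D has the highest closeness.

D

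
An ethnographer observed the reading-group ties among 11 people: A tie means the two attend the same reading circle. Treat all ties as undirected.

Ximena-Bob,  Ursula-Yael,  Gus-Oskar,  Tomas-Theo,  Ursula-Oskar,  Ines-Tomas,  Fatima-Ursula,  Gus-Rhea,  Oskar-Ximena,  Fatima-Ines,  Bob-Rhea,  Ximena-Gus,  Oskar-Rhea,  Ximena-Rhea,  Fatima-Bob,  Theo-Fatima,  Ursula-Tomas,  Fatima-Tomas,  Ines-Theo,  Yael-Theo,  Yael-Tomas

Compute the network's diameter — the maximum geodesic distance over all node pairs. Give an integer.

Eccentricity of each node (its greatest distance to any other): Bob:3, Fatima:3, Gus:4, Ines:4, Oskar:3, Rhea:3, Theo:4, Tomas:3, Ursula:2, Ximena:3, Yael:3.
The maximum eccentricity is 4, realized for instance by the pair Gus–Theo via Gus – Oskar – Ursula – Tomas – Theo. So the diameter is 4.

4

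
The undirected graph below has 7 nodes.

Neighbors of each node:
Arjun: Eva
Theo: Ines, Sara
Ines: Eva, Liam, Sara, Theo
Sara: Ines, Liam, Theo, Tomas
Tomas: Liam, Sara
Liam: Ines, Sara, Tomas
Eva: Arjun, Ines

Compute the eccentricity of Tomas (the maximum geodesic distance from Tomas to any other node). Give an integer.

Distances from Tomas: Arjun:4, Eva:3, Ines:2, Liam:1, Sara:1, Theo:2.
The largest is 4 (to Arjun), so the eccentricity of Tomas is 4.

4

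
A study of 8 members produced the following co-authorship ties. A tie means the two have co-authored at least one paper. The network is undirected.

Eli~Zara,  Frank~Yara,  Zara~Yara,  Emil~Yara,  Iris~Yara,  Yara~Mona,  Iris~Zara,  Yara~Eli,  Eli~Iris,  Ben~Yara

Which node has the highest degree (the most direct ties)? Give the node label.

Degrees — Ben:1, Eli:3, Emil:1, Frank:1, Iris:3, Mona:1, Yara:7, Zara:3.
The maximum is 7, attained only by Yara.

Yara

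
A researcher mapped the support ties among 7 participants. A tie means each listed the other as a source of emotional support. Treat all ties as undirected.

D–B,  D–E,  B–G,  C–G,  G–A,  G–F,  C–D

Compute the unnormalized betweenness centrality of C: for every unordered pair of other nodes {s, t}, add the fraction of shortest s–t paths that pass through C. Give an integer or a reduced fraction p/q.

Pairs whose geodesics pass through C — E–F: 1/2; E–G: 1/2; E–A: 1/2; D–F: 1/2; D–G: 1/2; D–A: 1/2.
All other pairs contribute 0.
Summing the contributions gives betweenness(C) = 3.

3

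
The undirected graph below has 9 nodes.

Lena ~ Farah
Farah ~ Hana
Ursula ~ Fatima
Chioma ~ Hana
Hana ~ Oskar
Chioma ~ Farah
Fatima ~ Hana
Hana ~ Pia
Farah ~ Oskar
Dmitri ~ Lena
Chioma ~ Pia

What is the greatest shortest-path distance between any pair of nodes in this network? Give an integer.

Eccentricity of each node (its greatest distance to any other): Chioma:3, Dmitri:5, Farah:3, Fatima:4, Hana:3, Lena:4, Oskar:3, Pia:4, Ursula:5.
The maximum eccentricity is 5, realized for instance by the pair Dmitri–Ursula via Dmitri – Lena – Farah – Hana – Fatima – Ursula. So the diameter is 5.

5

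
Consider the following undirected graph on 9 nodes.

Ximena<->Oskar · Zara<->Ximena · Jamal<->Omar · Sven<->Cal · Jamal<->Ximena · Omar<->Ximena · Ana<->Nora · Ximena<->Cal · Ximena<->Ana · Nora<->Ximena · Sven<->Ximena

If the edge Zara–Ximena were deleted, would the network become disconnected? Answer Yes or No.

Yes

Without the Zara–Ximena edge there is no alternate route between Zara and Ximena, so the network disconnects. It is a bridge.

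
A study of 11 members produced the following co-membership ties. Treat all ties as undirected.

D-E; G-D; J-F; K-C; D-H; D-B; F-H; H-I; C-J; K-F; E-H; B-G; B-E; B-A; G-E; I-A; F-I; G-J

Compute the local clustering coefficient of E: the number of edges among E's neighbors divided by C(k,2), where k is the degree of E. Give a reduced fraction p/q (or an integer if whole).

2/3

E's neighbors: B, D, G, and H (k = 4).
Possible neighbor pairs: C(4,2) = 6. Edges among them: B–D, B–G, D–G, D–H → e = 4.
Clustering(E) = 4/6 = 2/3.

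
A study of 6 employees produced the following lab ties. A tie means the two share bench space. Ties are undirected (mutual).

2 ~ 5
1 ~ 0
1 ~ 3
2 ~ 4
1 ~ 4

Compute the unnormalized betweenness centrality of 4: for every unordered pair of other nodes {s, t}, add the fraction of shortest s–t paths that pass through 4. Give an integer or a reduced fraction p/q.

6

Pairs whose geodesics pass through 4 — 2–3: 1; 2–1: 1; 2–0: 1; 5–3: 1; 5–1: 1; 5–0: 1.
All other pairs contribute 0.
Summing the contributions gives betweenness(4) = 6.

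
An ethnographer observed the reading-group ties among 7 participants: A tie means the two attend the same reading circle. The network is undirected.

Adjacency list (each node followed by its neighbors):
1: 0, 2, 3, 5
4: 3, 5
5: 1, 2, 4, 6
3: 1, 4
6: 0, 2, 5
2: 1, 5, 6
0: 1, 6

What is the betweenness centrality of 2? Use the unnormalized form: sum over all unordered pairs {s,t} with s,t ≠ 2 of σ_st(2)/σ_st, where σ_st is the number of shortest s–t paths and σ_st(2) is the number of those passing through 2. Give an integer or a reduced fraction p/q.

Pairs whose geodesics pass through 2 — 1–6: 1/3; 6–3: 1/4.
All other pairs contribute 0.
Summing the contributions gives betweenness(2) = 7/12.

7/12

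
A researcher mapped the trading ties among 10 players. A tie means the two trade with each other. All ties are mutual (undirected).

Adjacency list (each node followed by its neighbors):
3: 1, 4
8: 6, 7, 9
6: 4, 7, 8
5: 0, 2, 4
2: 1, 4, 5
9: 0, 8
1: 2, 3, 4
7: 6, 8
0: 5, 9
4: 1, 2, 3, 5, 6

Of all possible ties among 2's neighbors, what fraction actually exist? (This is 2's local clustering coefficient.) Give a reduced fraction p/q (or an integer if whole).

2/3

2's neighbors: 1, 4, and 5 (k = 3).
Possible neighbor pairs: C(3,2) = 3. Edges among them: 1–4, 4–5 → e = 2.
Clustering(2) = 2/3.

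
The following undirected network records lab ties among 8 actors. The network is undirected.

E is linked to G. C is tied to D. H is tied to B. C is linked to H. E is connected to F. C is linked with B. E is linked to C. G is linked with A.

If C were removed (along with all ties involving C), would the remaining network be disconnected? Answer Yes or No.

Removing C leaves {A, E, F, and G} with no path to {B and H}, so the network splits into 3 components. C is a cut vertex.

Yes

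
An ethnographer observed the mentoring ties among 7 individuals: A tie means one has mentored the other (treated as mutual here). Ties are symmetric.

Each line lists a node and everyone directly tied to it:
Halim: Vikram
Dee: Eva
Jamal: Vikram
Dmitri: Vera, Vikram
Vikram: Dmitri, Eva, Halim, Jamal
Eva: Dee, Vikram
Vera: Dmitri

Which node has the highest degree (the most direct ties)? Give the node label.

Vikram

Degrees — Dee:1, Dmitri:2, Eva:2, Halim:1, Jamal:1, Vera:1, Vikram:4.
The maximum is 4, attained only by Vikram.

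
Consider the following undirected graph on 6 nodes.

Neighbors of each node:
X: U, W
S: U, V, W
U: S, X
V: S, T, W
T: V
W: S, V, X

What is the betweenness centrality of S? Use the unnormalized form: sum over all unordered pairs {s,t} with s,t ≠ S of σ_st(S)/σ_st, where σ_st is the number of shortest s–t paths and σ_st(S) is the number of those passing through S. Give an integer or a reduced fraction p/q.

Pairs whose geodesics pass through S — T–U: 1; V–U: 1; W–U: 1/2.
All other pairs contribute 0.
Summing the contributions gives betweenness(S) = 5/2.

5/2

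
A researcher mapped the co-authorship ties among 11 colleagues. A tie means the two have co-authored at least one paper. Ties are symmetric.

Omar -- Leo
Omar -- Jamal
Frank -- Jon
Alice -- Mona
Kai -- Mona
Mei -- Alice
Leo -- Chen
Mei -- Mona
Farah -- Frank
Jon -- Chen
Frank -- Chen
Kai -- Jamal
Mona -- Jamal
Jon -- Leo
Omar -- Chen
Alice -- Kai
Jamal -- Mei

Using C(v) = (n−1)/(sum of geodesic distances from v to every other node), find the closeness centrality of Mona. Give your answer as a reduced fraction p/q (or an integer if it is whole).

2/5

Distances from Mona: Alice:1, Chen:3, Farah:5, Frank:4, Jamal:1, Jon:4, Kai:1, Leo:3, Mei:1, Omar:2. Sum = 25.
n = 11, so closeness = 10/25 = 2/5.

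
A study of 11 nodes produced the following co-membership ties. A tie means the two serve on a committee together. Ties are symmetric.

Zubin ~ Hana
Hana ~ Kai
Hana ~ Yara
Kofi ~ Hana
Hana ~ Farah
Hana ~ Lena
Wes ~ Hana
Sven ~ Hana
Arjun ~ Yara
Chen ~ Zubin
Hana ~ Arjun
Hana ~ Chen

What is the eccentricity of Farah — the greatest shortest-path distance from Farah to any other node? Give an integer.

Distances from Farah: Arjun:2, Chen:2, Hana:1, Kai:2, Kofi:2, Lena:2, Sven:2, Wes:2, Yara:2, Zubin:2.
The largest is 2 (to Chen, Zubin, Kofi, Lena, Kai, Yara, Sven, Wes, and Arjun), so the eccentricity of Farah is 2.

2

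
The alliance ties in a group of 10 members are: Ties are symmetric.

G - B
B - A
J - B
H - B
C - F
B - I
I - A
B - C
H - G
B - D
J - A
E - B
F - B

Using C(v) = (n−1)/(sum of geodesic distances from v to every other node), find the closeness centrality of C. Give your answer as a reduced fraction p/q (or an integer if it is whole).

Distances from C: A:2, B:1, D:2, E:2, F:1, G:2, H:2, I:2, J:2. Sum = 16.
n = 10, so closeness = 9/16.

9/16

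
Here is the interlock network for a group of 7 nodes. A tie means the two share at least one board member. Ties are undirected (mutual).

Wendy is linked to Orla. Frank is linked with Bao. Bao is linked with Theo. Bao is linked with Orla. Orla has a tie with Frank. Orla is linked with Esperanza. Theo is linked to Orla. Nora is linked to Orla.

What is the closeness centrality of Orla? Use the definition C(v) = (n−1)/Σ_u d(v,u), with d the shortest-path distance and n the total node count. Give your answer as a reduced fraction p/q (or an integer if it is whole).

Distances from Orla: Bao:1, Esperanza:1, Frank:1, Nora:1, Theo:1, Wendy:1. Sum = 6.
n = 7, so closeness = 6/6 = 1.

1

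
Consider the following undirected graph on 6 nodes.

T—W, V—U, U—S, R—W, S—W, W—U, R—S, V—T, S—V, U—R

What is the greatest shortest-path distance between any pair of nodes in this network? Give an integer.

2

Eccentricity of each node (its greatest distance to any other): R:2, S:2, T:2, U:2, V:2, W:2.
The maximum eccentricity is 2, realized for instance by the pair U–T via U – W – T. So the diameter is 2.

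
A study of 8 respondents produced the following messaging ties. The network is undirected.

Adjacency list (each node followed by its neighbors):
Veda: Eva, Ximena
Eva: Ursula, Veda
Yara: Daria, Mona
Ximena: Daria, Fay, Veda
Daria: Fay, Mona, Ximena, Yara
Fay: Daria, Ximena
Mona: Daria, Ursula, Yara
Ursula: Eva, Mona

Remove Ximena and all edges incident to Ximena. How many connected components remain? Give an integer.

1

Ximena's neighbors (Daria, Fay, and Veda) remain reachable from one another through other ties, so the rest of the network stays in one piece.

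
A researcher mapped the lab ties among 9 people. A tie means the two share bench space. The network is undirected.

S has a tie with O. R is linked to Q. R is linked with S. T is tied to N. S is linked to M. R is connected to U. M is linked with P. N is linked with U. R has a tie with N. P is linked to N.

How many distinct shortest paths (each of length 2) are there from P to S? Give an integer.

1

The shortest distance is 2, and the only length-2 path is P–M–S. So there is exactly 1 shortest path.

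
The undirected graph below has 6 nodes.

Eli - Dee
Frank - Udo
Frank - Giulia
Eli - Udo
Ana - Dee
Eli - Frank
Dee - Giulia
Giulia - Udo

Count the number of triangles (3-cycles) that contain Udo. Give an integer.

Udo's neighbors: Eli, Frank, and Giulia.
Neighbor pairs that are themselves tied: Udo–Eli–Frank; Udo–Frank–Giulia. Each forms one triangle with Udo, for 2 in total.

2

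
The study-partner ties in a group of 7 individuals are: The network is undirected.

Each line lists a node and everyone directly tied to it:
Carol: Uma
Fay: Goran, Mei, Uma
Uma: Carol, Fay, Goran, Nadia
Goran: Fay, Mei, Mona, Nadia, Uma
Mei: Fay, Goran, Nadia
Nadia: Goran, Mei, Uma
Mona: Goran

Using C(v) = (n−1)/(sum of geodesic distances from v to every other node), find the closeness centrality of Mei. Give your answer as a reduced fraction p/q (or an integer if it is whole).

3/5

Distances from Mei: Carol:3, Fay:1, Goran:1, Mona:2, Nadia:1, Uma:2. Sum = 10.
n = 7, so closeness = 6/10 = 3/5.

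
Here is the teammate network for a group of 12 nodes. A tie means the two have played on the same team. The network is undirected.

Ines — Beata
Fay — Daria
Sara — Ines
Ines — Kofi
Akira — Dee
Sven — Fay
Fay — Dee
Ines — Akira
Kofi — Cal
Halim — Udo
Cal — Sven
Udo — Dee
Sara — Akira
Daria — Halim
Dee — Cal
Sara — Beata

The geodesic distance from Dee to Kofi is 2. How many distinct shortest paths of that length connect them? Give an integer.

1

The shortest distance is 2, and the only length-2 path is Dee–Cal–Kofi. So there is exactly 1 shortest path.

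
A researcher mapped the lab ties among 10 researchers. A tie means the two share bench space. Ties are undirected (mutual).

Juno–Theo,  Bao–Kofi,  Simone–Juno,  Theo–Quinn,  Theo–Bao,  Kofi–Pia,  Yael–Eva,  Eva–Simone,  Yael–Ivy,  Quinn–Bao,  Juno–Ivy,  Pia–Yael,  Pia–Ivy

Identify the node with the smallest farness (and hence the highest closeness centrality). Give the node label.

Juno

Farness (sum of distances to all others) for each node — Bao:20, Eva:22, Ivy:17, Juno:16, Kofi:20, Pia:18, Quinn:23, Simone:21, Theo:18, Yael:19.
The smallest farness is 16, for Juno, so Juno has the highest closeness.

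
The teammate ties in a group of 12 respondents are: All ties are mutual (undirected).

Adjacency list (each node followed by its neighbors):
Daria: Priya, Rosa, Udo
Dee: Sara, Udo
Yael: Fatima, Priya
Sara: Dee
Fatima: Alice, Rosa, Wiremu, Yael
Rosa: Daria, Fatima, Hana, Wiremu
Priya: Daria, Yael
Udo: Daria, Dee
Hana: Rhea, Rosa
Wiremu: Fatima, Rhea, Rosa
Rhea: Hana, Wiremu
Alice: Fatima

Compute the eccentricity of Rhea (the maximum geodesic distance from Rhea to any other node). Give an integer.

6

Distances from Rhea: Alice:3, Daria:3, Dee:5, Fatima:2, Hana:1, Priya:4, Rosa:2, Sara:6, Udo:4, Wiremu:1, Yael:3.
The largest is 6 (to Sara), so the eccentricity of Rhea is 6.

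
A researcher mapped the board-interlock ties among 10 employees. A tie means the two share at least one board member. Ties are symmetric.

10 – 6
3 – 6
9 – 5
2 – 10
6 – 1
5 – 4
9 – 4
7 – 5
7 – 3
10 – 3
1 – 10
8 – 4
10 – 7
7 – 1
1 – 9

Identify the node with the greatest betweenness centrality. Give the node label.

Unnormalized betweenness of each node: 1:109/12, 2:0, 3:7/12, 4:8, 5:27/4, 6:7/12, 7:109/12, 8:0, 9:27/4, 10:55/6.
10 has the largest value, 55/6, making it the main broker — the node through which the most shortest paths run.

10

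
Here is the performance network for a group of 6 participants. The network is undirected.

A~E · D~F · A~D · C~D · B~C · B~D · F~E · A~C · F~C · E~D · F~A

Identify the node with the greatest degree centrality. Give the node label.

Degrees — A:4, B:2, C:4, D:5, E:3, F:4.
The maximum is 5, attained only by D.

D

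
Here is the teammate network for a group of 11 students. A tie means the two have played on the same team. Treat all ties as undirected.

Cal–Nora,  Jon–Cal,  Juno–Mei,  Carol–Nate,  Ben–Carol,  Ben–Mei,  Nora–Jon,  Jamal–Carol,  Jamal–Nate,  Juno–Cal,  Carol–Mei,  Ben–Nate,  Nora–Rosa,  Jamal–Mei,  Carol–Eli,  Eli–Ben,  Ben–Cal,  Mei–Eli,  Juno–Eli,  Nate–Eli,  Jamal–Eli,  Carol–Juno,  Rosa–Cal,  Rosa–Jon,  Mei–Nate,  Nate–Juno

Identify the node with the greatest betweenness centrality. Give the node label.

Unnormalized betweenness of each node: Ben:10, Cal:106/5, Carol:17/10, Eli:17/10, Jamal:0, Jon:0, Juno:10, Mei:17/10, Nate:17/10, Nora:0, Rosa:0.
Cal has the largest value, 106/5, making it the main broker — the node through which the most shortest paths run.

Cal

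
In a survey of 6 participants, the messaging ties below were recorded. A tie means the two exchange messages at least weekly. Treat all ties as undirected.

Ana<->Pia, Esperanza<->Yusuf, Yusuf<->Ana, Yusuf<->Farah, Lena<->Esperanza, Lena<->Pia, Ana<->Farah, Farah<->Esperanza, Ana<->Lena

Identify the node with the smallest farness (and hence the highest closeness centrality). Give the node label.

Farness (sum of distances to all others) for each node — Ana:6, Esperanza:7, Farah:7, Lena:7, Pia:8, Yusuf:7.
The smallest farness is 6, for Ana, so Ana has the highest closeness.

Ana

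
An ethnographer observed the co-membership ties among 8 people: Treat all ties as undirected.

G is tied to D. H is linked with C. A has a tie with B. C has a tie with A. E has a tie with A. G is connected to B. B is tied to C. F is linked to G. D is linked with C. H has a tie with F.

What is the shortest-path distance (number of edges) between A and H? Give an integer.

2

One shortest route is A – C – H, which uses 2 edges, and A and H are not directly tied, so nothing shorter exists. So d(A,H) = 2.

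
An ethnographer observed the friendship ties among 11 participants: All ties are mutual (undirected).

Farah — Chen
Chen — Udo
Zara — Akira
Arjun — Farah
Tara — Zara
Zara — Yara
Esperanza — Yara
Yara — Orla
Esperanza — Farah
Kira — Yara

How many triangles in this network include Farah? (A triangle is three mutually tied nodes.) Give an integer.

0

Farah's neighbors are Arjun, Chen, and Esperanza, but none of them are tied to each other, so no triangle contains Farah.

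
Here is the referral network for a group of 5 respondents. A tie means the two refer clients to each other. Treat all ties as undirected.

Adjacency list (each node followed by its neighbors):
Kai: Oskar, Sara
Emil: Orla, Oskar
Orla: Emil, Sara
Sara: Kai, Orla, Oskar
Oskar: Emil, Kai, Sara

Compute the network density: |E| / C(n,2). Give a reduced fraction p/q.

There are 6 edges and 5 nodes, so the maximum possible is C(5,2) = 10.
Density = 6/10 = 3/5.

3/5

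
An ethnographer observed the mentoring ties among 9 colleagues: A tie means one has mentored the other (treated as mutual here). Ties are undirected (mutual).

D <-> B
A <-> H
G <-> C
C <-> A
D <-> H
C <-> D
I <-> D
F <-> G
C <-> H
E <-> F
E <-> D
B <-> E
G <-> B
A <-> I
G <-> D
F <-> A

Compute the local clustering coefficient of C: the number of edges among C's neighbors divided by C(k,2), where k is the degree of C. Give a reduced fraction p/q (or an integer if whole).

C's neighbors: A, D, G, and H (k = 4).
Possible neighbor pairs: C(4,2) = 6. Edges among them: A–H, D–G, D–H → e = 3.
Clustering(C) = 3/6 = 1/2.

1/2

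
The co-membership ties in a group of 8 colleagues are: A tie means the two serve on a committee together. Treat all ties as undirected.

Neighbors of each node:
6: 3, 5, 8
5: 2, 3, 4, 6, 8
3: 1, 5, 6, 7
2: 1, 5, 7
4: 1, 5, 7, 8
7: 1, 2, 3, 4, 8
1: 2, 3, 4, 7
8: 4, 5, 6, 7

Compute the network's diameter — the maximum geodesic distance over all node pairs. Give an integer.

Eccentricity of each node (its greatest distance to any other): 1:2, 2:2, 3:2, 4:2, 5:2, 6:2, 7:2, 8:2.
The maximum eccentricity is 2, realized for instance by the pair 7–6 via 7 – 3 – 6. So the diameter is 2.

2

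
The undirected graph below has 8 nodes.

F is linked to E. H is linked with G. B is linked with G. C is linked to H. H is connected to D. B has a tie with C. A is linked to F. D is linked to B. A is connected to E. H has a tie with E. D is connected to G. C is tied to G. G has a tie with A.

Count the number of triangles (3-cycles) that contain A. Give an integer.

A's neighbors: E, F, and G.
Neighbor pairs that are themselves tied: A–E–F. Each forms one triangle with A, for 1 in total.

1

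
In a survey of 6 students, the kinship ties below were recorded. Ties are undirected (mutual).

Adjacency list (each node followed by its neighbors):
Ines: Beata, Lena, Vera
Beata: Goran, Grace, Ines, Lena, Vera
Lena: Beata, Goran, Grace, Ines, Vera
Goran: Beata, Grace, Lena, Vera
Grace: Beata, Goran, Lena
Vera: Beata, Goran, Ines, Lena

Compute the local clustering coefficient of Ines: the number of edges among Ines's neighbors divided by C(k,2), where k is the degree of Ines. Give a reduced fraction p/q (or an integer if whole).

1

Ines's neighbors: Beata, Lena, and Vera (k = 3).
Possible neighbor pairs: C(3,2) = 3. Edges among them: Beata–Lena, Beata–Vera, Lena–Vera → e = 3.
Clustering(Ines) = 3/3 = 1.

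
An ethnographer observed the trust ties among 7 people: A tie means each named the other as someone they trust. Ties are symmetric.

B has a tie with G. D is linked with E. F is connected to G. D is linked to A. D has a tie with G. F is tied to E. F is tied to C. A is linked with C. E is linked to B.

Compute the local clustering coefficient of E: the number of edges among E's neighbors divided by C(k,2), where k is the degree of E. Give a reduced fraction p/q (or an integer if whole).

E's neighbors: B, D, and F (k = 3).
Possible neighbor pairs: C(3,2) = 3. Edges among them: none → e = 0.
Clustering(E) = 0/3 = 0.

0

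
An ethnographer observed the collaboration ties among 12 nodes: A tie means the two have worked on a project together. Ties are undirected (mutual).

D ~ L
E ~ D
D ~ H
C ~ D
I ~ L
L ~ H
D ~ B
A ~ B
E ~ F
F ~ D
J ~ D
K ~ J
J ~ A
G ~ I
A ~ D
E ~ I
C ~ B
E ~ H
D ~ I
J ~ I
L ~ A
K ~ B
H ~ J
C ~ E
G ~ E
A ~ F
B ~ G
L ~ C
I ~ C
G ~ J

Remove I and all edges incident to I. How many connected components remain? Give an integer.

I's neighbors (C, D, E, G, J, and L) remain reachable from one another through other ties, so the rest of the network stays in one piece.

1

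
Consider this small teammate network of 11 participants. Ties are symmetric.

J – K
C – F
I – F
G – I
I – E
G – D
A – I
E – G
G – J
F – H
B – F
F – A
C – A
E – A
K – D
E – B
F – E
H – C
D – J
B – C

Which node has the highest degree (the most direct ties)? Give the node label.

F

Degrees — A:4, B:3, C:4, D:3, E:5, F:6, G:4, H:2, I:4, J:3, K:2.
The maximum is 6, attained only by F.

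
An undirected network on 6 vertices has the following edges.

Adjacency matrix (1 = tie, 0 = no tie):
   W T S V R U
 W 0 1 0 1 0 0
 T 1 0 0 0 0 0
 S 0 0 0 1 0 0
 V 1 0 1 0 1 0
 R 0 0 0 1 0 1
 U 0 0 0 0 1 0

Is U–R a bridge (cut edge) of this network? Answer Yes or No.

Yes

Without the U–R edge there is no alternate route between U and R, so the network disconnects. It is a bridge.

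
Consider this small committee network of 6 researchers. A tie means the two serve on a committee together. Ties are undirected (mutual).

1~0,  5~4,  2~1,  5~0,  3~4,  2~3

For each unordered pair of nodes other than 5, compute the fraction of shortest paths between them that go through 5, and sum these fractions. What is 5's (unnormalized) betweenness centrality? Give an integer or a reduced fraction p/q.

2

Pairs whose geodesics pass through 5 — 4–1: 1/2; 4–0: 1; 3–0: 1/2.
All other pairs contribute 0.
Summing the contributions gives betweenness(5) = 2.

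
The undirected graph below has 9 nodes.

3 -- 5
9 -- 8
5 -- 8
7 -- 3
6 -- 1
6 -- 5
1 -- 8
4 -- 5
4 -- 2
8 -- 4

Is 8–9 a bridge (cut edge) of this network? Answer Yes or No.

Without the 8–9 edge there is no alternate route between 8 and 9, so the network disconnects. It is a bridge.

Yes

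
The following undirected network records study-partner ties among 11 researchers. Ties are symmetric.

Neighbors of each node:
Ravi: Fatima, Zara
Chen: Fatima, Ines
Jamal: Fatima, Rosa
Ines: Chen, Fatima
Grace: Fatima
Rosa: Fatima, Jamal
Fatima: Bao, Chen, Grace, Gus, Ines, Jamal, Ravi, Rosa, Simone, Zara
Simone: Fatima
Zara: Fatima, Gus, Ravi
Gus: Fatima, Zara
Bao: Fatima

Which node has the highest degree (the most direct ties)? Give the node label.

Degrees — Bao:1, Chen:2, Fatima:10, Grace:1, Gus:2, Ines:2, Jamal:2, Ravi:2, Rosa:2, Simone:1, Zara:3.
The maximum is 10, attained only by Fatima.

Fatima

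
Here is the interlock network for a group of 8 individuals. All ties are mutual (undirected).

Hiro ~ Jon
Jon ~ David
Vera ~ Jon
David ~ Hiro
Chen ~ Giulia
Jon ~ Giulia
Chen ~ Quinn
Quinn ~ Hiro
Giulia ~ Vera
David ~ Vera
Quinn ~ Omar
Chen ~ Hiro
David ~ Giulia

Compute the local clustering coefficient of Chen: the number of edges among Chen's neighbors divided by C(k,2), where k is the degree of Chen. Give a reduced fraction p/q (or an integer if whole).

1/3

Chen's neighbors: Giulia, Hiro, and Quinn (k = 3).
Possible neighbor pairs: C(3,2) = 3. Edges among them: Hiro–Quinn → e = 1.
Clustering(Chen) = 1/3.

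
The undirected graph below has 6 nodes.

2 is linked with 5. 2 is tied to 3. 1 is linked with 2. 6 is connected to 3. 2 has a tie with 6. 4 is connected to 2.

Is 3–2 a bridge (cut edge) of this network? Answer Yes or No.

No

Even without that edge, 3 still reaches 2 via 3 – 6 – 2, so the network stays connected. Not a bridge.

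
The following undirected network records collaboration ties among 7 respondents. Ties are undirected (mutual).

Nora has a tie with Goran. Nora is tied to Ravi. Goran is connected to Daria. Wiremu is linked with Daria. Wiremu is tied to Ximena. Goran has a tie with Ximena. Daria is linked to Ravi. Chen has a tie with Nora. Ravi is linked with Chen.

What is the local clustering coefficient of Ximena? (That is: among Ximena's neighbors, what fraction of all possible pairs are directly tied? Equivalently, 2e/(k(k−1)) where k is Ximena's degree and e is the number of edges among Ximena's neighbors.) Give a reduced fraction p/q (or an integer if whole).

0

Ximena's neighbors: Goran and Wiremu (k = 2).
Possible neighbor pairs: C(2,2) = 1. Edges among them: none → e = 0.
Clustering(Ximena) = 0/1.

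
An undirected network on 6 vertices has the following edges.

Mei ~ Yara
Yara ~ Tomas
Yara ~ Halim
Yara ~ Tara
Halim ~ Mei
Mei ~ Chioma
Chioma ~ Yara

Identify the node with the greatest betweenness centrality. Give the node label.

Unnormalized betweenness of each node: Chioma:0, Halim:0, Mei:1/2, Tara:0, Tomas:0, Yara:15/2.
Yara has the largest value, 15/2, making it the main broker — the node through which the most shortest paths run.

Yara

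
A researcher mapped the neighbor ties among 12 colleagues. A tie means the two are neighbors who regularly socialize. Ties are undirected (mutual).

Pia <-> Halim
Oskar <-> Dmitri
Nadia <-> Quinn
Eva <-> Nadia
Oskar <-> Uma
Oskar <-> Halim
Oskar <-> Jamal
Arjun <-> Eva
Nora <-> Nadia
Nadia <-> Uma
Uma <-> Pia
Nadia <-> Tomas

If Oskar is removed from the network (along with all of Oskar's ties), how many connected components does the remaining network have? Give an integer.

Without Oskar, the remaining ties split the others into: {Arjun, Eva, Halim, Nadia, Nora, Pia, Quinn, Tomas, Uma}; {Dmitri}; {Jamal}.
That's 3 separate components.

3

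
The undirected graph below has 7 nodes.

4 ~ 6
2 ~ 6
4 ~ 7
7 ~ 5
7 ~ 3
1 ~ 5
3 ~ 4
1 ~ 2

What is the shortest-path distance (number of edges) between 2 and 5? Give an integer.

2

One shortest route is 2 – 1 – 5, which uses 2 edges, and 2 and 5 are not directly tied, so nothing shorter exists. So d(2,5) = 2.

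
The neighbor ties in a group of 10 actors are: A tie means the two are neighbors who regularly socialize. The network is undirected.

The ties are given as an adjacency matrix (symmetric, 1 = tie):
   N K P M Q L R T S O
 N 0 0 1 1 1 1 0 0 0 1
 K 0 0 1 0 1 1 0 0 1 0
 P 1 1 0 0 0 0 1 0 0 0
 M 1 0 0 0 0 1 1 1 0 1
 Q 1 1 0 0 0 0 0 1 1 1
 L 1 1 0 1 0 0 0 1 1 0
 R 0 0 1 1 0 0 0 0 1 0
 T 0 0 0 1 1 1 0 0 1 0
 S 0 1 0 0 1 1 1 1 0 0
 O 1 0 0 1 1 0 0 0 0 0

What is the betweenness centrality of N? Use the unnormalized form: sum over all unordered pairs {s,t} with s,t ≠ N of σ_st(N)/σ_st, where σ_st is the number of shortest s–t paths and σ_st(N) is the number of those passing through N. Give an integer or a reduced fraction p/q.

Pairs whose geodesics pass through N — P–M: 1/2; P–Q: 1/2; P–L: 1/2; P–T: 3/8; P–O: 1; M–Q: 1/3; Q–L: 1/4; L–O: 1/2.
All other pairs contribute 0.
Summing the contributions gives betweenness(N) = 95/24.

95/24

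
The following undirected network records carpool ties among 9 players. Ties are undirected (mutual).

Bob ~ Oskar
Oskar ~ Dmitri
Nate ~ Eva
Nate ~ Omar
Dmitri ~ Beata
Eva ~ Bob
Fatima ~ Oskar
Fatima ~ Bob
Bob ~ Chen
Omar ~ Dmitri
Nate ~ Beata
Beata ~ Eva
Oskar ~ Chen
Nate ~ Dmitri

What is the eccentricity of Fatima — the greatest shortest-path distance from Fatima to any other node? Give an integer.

Distances from Fatima: Beata:3, Bob:1, Chen:2, Dmitri:2, Eva:2, Nate:3, Omar:3, Oskar:1.
The largest is 3 (to Nate, Beata, and Omar), so the eccentricity of Fatima is 3.

3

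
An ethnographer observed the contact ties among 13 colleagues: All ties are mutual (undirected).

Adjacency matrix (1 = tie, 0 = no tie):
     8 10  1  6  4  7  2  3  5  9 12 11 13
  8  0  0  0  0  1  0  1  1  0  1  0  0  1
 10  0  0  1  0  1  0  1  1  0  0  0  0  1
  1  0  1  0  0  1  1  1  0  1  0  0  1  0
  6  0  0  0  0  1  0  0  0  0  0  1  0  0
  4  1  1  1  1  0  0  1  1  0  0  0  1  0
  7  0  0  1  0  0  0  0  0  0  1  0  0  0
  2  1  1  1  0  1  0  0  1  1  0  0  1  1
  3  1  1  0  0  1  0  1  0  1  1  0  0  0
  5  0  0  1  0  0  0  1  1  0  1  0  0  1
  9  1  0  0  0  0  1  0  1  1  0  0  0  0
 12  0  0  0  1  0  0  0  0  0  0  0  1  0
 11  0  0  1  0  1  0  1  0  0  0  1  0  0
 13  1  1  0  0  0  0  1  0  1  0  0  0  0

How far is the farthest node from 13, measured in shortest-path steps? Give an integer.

Distances from 13: 1:2, 2:1, 3:2, 4:2, 5:1, 6:3, 7:3, 8:1, 9:2, 10:1, 11:2, 12:3.
The largest is 3 (to 6, 7, and 12), so the eccentricity of 13 is 3.

3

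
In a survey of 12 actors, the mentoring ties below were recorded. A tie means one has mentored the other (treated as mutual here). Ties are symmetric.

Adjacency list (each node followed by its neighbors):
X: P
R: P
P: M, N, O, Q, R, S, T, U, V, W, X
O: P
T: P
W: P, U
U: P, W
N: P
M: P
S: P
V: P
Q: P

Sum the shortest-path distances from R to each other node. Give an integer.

21

Distances from R: M:2, N:2, O:2, P:1, Q:2, S:2, T:2, U:2, V:2, W:2, X:2.
Sum = 2 + 2 + 2 + 1 + 2 + 2 + 2 + 2 + 2 + 2 + 2 = 21.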